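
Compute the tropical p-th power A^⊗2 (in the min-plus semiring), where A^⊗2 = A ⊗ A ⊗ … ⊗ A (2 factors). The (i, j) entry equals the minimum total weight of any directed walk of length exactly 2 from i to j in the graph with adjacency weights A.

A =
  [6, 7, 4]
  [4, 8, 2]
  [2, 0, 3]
A^⊗2 =
  [6, 4, 7]
  [4, 2, 5]
  [4, 3, 2]

Each entry (A^⊗2)_ij equals the minimum over all length-2 walks i = v_0 → v_1 → … → v_2 = j of Σ_t A[v_t][v_{t+1}]. For example, for (i, j) = (0, 2) we minimise over 3 possible intermediate vertex sequences; the minimum is 7, attained along the walk 0 → 2 → 2.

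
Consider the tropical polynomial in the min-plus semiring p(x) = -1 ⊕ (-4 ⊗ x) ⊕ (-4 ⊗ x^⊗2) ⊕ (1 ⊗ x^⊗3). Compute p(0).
p(0) = -4

A tropical monomial a ⊗ x^⊗i evaluates to a + i · x. Evaluating each term at x = 0:
  Term 0 contributes -1 + 0 · 0 = -1
  Term 1 contributes -4 + 1 · 0 = -4
  Term 2 contributes -4 + 2 · 0 = -4
  Term 3 contributes 1 + 3 · 0 = 1
p(0) = ⊕ of these = min[-1, -4, -4, 1] = -4.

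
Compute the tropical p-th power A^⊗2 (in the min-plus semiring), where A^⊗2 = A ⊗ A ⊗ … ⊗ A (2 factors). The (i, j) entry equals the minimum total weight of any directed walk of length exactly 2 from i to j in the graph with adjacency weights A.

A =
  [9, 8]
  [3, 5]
A^⊗2 =
  [11, 13]
  [8, 10]

Each entry (A^⊗2)_ij equals the minimum over all length-2 walks i = v_0 → v_1 → … → v_2 = j of Σ_t A[v_t][v_{t+1}]. For example, for (i, j) = (0, 1) we minimise over 2 possible intermediate vertex sequences; the minimum is 13, attained along the walk 0 → 1 → 1.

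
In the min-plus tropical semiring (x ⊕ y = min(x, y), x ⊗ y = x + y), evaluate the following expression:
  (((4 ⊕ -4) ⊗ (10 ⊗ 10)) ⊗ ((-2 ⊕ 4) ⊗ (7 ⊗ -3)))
(((4 ⊕ -4) ⊗ (10 ⊗ 10)) ⊗ ((-2 ⊕ 4) ⊗ (7 ⊗ -3))) = 18

Expand innermost to outermost. Recall ⊕ takes the minimum of its arguments and ⊗ takes their sum. Working out the expression (((4 ⊕ -4) ⊗ (10 ⊗ 10)) ⊗ ((-2 ⊕ 4) ⊗ (7 ⊗ -3))) gives 18.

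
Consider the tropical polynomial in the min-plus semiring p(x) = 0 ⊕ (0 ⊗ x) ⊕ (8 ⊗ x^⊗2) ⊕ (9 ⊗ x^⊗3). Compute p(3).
p(3) = 0

A tropical monomial a ⊗ x^⊗i evaluates to a + i · x. Evaluating each term at x = 3:
  Term 0 contributes 0 + 0 · 3 = 0
  Term 1 contributes 0 + 1 · 3 = 3
  Term 2 contributes 8 + 2 · 3 = 14
  Term 3 contributes 9 + 3 · 3 = 18
p(3) = ⊕ of these = min[0, 3, 14, 18] = 0.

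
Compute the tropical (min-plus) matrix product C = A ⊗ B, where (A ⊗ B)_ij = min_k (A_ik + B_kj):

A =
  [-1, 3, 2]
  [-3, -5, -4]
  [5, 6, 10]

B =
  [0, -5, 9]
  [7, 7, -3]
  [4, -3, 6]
A ⊗ B =
  [-1, -6, 0]
  [-3, -8, -8]
  [5, 0, 3]

Apply the min-plus product entry-by-entry:
  C[0][0] = min over k of (A[0][0] + B[0][0] = -1 + 0 = -1, A[0][1] + B[1][0] = 3 + 7 = 10, A[0][2] + B[2][0] = 2 + 4 = 6) = -1 (attained at k = 0)
  C[0][1] = min over k of (A[0][0] + B[0][1] = -1 + -5 = -6, A[0][1] + B[1][1] = 3 + 7 = 10, A[0][2] + B[2][1] = 2 + -3 = -1) = -6 (attained at k = 0)
  C[0][2] = min over k of (A[0][0] + B[0][2] = -1 + 9 = 8, A[0][1] + B[1][2] = 3 + -3 = 0, A[0][2] + B[2][2] = 2 + 6 = 8) = 0 (attained at k = 1)
  C[1][0] = min over k of (A[1][0] + B[0][0] = -3 + 0 = -3, A[1][1] + B[1][0] = -5 + 7 = 2, A[1][2] + B[2][0] = -4 + 4 = 0) = -3 (attained at k = 0)
  C[1][1] = min over k of (A[1][0] + B[0][1] = -3 + -5 = -8, A[1][1] + B[1][1] = -5 + 7 = 2, A[1][2] + B[2][1] = -4 + -3 = -7) = -8 (attained at k = 0)
  C[1][2] = min over k of (A[1][0] + B[0][2] = -3 + 9 = 6, A[1][1] + B[1][2] = -5 + -3 = -8, A[1][2] + B[2][2] = -4 + 6 = 2) = -8 (attained at k = 1)
  C[2][0] = min over k of (A[2][0] + B[0][0] = 5 + 0 = 5, A[2][1] + B[1][0] = 6 + 7 = 13, A[2][2] + B[2][0] = 10 + 4 = 14) = 5 (attained at k = 0)
  C[2][1] = min over k of (A[2][0] + B[0][1] = 5 + -5 = 0, A[2][1] + B[1][1] = 6 + 7 = 13, A[2][2] + B[2][1] = 10 + -3 = 7) = 0 (attained at k = 0)
  C[2][2] = min over k of (A[2][0] + B[0][2] = 5 + 9 = 14, A[2][1] + B[1][2] = 6 + -3 = 3, A[2][2] + B[2][2] = 10 + 6 = 16) = 3 (attained at k = 1)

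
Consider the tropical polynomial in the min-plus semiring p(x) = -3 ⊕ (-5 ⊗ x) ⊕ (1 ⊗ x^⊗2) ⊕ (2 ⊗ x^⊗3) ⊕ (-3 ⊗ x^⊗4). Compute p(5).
p(5) = -3

A tropical monomial a ⊗ x^⊗i evaluates to a + i · x. Evaluating each term at x = 5:
  Term 0 contributes -3 + 0 · 5 = -3
  Term 1 contributes -5 + 1 · 5 = 0
  Term 2 contributes 1 + 2 · 5 = 11
  Term 3 contributes 2 + 3 · 5 = 17
  Term 4 contributes -3 + 4 · 5 = 17
p(5) = ⊕ of these = min[-3, 0, 11, 17, 17] = -3.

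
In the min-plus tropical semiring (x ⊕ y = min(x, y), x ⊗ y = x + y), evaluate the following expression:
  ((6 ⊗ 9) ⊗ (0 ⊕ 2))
((6 ⊗ 9) ⊗ (0 ⊕ 2)) = 15

Expand innermost to outermost. Recall ⊕ takes the minimum of its arguments and ⊗ takes their sum. Working out the expression ((6 ⊗ 9) ⊗ (0 ⊕ 2)) gives 15.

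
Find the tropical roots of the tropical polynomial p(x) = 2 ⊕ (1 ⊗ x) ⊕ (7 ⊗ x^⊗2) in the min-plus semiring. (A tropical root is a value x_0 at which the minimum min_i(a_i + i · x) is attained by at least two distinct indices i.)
Roots: {-6, 1}

Each tropical root is a break point of the lower envelope of the lines y = a_i + i · x (there are 3 lines, with slopes 0, 1, ..., 2). Only the lines that attain the minimum somewhere contribute to roots; other lines are dominated. Here the surviving (envelope) indices are i = 2, i = 1, i = 0.
Intersections between consecutive envelope lines give the roots: for adjacent envelope indices i < j the intersection is x = (a_i − a_j) / (j − i). Reading off the sorted break points: {-6, 1}.
Verification: at each break x_0, at least two indices attain the minimum of min_i(a_i + i · x_0).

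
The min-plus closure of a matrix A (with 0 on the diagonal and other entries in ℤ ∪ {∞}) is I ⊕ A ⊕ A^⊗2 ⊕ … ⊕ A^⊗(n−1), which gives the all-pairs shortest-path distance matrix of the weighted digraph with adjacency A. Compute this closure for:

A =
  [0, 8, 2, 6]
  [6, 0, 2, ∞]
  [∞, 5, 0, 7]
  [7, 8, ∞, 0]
Closure =
  [0, 7, 2, 6]
  [6, 0, 2, 9]
  [11, 5, 0, 7]
  [7, 8, 9, 0]

This is the Floyd-Warshall all-pairs shortest-path computation. For each intermediate vertex k = 0, 1, …, 3, update dist[i][j] ← min(dist[i][j], dist[i][k] + dist[k][j]). The final matrix gives, for each (i, j), the minimum total weight of any directed path from i to j (possibly empty when i = j).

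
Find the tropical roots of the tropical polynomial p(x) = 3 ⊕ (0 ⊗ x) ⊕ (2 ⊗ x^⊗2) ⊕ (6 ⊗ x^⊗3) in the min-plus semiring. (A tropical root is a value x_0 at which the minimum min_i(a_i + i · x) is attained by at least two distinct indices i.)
Roots: {-4, -2, 3}

Each tropical root is a break point of the lower envelope of the lines y = a_i + i · x (there are 4 lines, with slopes 0, 1, ..., 3). Only the lines that attain the minimum somewhere contribute to roots; other lines are dominated. Here the surviving (envelope) indices are i = 3, i = 2, i = 1, i = 0.
Intersections between consecutive envelope lines give the roots: for adjacent envelope indices i < j the intersection is x = (a_i − a_j) / (j − i). Reading off the sorted break points: {-4, -2, 3}.
Verification: at each break x_0, at least two indices attain the minimum of min_i(a_i + i · x_0).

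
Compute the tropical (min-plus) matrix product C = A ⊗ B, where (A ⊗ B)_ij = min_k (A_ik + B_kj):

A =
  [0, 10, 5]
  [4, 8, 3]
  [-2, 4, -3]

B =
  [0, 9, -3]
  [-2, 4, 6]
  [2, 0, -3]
A ⊗ B =
  [0, 5, -3]
  [4, 3, 0]
  [-2, -3, -6]

Apply the min-plus product entry-by-entry:
  C[0][0] = min over k of (A[0][0] + B[0][0] = 0 + 0 = 0, A[0][1] + B[1][0] = 10 + -2 = 8, A[0][2] + B[2][0] = 5 + 2 = 7) = 0 (attained at k = 0)
  C[0][1] = min over k of (A[0][0] + B[0][1] = 0 + 9 = 9, A[0][1] + B[1][1] = 10 + 4 = 14, A[0][2] + B[2][1] = 5 + 0 = 5) = 5 (attained at k = 2)
  C[0][2] = min over k of (A[0][0] + B[0][2] = 0 + -3 = -3, A[0][1] + B[1][2] = 10 + 6 = 16, A[0][2] + B[2][2] = 5 + -3 = 2) = -3 (attained at k = 0)
  C[1][0] = min over k of (A[1][0] + B[0][0] = 4 + 0 = 4, A[1][1] + B[1][0] = 8 + -2 = 6, A[1][2] + B[2][0] = 3 + 2 = 5) = 4 (attained at k = 0)
  C[1][1] = min over k of (A[1][0] + B[0][1] = 4 + 9 = 13, A[1][1] + B[1][1] = 8 + 4 = 12, A[1][2] + B[2][1] = 3 + 0 = 3) = 3 (attained at k = 2)
  C[1][2] = min over k of (A[1][0] + B[0][2] = 4 + -3 = 1, A[1][1] + B[1][2] = 8 + 6 = 14, A[1][2] + B[2][2] = 3 + -3 = 0) = 0 (attained at k = 2)
  C[2][0] = min over k of (A[2][0] + B[0][0] = -2 + 0 = -2, A[2][1] + B[1][0] = 4 + -2 = 2, A[2][2] + B[2][0] = -3 + 2 = -1) = -2 (attained at k = 0)
  C[2][1] = min over k of (A[2][0] + B[0][1] = -2 + 9 = 7, A[2][1] + B[1][1] = 4 + 4 = 8, A[2][2] + B[2][1] = -3 + 0 = -3) = -3 (attained at k = 2)
  C[2][2] = min over k of (A[2][0] + B[0][2] = -2 + -3 = -5, A[2][1] + B[1][2] = 4 + 6 = 10, A[2][2] + B[2][2] = -3 + -3 = -6) = -6 (attained at k = 2)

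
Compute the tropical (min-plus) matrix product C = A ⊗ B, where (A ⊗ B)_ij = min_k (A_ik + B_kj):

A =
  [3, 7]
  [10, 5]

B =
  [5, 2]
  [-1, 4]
A ⊗ B =
  [6, 5]
  [4, 9]

Apply the min-plus product entry-by-entry:
  C[0][0] = min over k of (A[0][0] + B[0][0] = 3 + 5 = 8, A[0][1] + B[1][0] = 7 + -1 = 6) = 6 (attained at k = 1)
  C[0][1] = min over k of (A[0][0] + B[0][1] = 3 + 2 = 5, A[0][1] + B[1][1] = 7 + 4 = 11) = 5 (attained at k = 0)
  C[1][0] = min over k of (A[1][0] + B[0][0] = 10 + 5 = 15, A[1][1] + B[1][0] = 5 + -1 = 4) = 4 (attained at k = 1)
  C[1][1] = min over k of (A[1][0] + B[0][1] = 10 + 2 = 12, A[1][1] + B[1][1] = 5 + 4 = 9) = 9 (attained at k = 1)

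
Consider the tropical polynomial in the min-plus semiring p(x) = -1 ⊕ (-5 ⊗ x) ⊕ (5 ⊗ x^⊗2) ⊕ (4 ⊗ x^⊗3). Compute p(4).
p(4) = -1

A tropical monomial a ⊗ x^⊗i evaluates to a + i · x. Evaluating each term at x = 4:
  Term 0 contributes -1 + 0 · 4 = -1
  Term 1 contributes -5 + 1 · 4 = -1
  Term 2 contributes 5 + 2 · 4 = 13
  Term 3 contributes 4 + 3 · 4 = 16
p(4) = ⊕ of these = min[-1, -1, 13, 16] = -1.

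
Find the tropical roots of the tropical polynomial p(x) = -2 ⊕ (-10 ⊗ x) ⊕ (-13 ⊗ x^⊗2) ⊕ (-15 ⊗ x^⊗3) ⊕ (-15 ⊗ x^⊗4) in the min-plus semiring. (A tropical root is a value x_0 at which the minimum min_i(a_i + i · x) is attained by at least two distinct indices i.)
Roots: {0, 2, 3, 8}

Each tropical root is a break point of the lower envelope of the lines y = a_i + i · x (there are 5 lines, with slopes 0, 1, ..., 4). Only the lines that attain the minimum somewhere contribute to roots; other lines are dominated. Here the surviving (envelope) indices are i = 4, i = 3, i = 2, i = 1, i = 0.
Intersections between consecutive envelope lines give the roots: for adjacent envelope indices i < j the intersection is x = (a_i − a_j) / (j − i). Reading off the sorted break points: {0, 2, 3, 8}.
Verification: at each break x_0, at least two indices attain the minimum of min_i(a_i + i · x_0).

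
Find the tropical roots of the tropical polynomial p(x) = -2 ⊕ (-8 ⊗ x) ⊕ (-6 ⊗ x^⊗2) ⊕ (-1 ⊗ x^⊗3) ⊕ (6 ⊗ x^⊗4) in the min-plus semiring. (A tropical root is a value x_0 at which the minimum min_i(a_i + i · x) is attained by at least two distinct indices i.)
Roots: {-7, -5, -2, 6}

Each tropical root is a break point of the lower envelope of the lines y = a_i + i · x (there are 5 lines, with slopes 0, 1, ..., 4). Only the lines that attain the minimum somewhere contribute to roots; other lines are dominated. Here the surviving (envelope) indices are i = 4, i = 3, i = 2, i = 1, i = 0.
Intersections between consecutive envelope lines give the roots: for adjacent envelope indices i < j the intersection is x = (a_i − a_j) / (j − i). Reading off the sorted break points: {-7, -5, -2, 6}.
Verification: at each break x_0, at least two indices attain the minimum of min_i(a_i + i · x_0).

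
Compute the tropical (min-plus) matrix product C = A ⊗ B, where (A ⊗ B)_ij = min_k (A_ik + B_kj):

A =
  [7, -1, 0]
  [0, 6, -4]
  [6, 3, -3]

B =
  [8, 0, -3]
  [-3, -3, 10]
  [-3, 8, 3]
A ⊗ B =
  [-4, -4, 3]
  [-7, 0, -3]
  [-6, 0, 0]

Apply the min-plus product entry-by-entry:
  C[0][0] = min over k of (A[0][0] + B[0][0] = 7 + 8 = 15, A[0][1] + B[1][0] = -1 + -3 = -4, A[0][2] + B[2][0] = 0 + -3 = -3) = -4 (attained at k = 1)
  C[0][1] = min over k of (A[0][0] + B[0][1] = 7 + 0 = 7, A[0][1] + B[1][1] = -1 + -3 = -4, A[0][2] + B[2][1] = 0 + 8 = 8) = -4 (attained at k = 1)
  C[0][2] = min over k of (A[0][0] + B[0][2] = 7 + -3 = 4, A[0][1] + B[1][2] = -1 + 10 = 9, A[0][2] + B[2][2] = 0 + 3 = 3) = 3 (attained at k = 2)
  C[1][0] = min over k of (A[1][0] + B[0][0] = 0 + 8 = 8, A[1][1] + B[1][0] = 6 + -3 = 3, A[1][2] + B[2][0] = -4 + -3 = -7) = -7 (attained at k = 2)
  C[1][1] = min over k of (A[1][0] + B[0][1] = 0 + 0 = 0, A[1][1] + B[1][1] = 6 + -3 = 3, A[1][2] + B[2][1] = -4 + 8 = 4) = 0 (attained at k = 0)
  C[1][2] = min over k of (A[1][0] + B[0][2] = 0 + -3 = -3, A[1][1] + B[1][2] = 6 + 10 = 16, A[1][2] + B[2][2] = -4 + 3 = -1) = -3 (attained at k = 0)
  C[2][0] = min over k of (A[2][0] + B[0][0] = 6 + 8 = 14, A[2][1] + B[1][0] = 3 + -3 = 0, A[2][2] + B[2][0] = -3 + -3 = -6) = -6 (attained at k = 2)
  C[2][1] = min over k of (A[2][0] + B[0][1] = 6 + 0 = 6, A[2][1] + B[1][1] = 3 + -3 = 0, A[2][2] + B[2][1] = -3 + 8 = 5) = 0 (attained at k = 1)
  C[2][2] = min over k of (A[2][0] + B[0][2] = 6 + -3 = 3, A[2][1] + B[1][2] = 3 + 10 = 13, A[2][2] + B[2][2] = -3 + 3 = 0) = 0 (attained at k = 2)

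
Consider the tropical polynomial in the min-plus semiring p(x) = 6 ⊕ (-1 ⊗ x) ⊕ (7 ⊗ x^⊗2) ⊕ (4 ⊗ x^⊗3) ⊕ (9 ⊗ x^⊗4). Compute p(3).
p(3) = 2

A tropical monomial a ⊗ x^⊗i evaluates to a + i · x. Evaluating each term at x = 3:
  Term 0 contributes 6 + 0 · 3 = 6
  Term 1 contributes -1 + 1 · 3 = 2
  Term 2 contributes 7 + 2 · 3 = 13
  Term 3 contributes 4 + 3 · 3 = 13
  Term 4 contributes 9 + 4 · 3 = 21
p(3) = ⊕ of these = min[6, 2, 13, 13, 21] = 2.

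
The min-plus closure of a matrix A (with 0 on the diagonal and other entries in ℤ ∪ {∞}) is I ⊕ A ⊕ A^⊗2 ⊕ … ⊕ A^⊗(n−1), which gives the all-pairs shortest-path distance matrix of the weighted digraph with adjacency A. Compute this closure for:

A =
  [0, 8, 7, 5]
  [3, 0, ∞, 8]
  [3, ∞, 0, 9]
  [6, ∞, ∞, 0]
Closure =
  [0, 8, 7, 5]
  [3, 0, 10, 8]
  [3, 11, 0, 8]
  [6, 14, 13, 0]

This is the Floyd-Warshall all-pairs shortest-path computation. For each intermediate vertex k = 0, 1, …, 3, update dist[i][j] ← min(dist[i][j], dist[i][k] + dist[k][j]). The final matrix gives, for each (i, j), the minimum total weight of any directed path from i to j (possibly empty when i = j).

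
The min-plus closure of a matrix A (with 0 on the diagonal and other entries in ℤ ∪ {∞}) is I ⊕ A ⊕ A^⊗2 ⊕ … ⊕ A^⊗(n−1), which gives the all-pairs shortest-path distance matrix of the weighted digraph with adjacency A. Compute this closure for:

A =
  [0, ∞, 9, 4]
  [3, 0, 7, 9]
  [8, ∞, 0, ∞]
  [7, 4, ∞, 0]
Closure =
  [0, 8, 9, 4]
  [3, 0, 7, 7]
  [8, 16, 0, 12]
  [7, 4, 11, 0]

This is the Floyd-Warshall all-pairs shortest-path computation. For each intermediate vertex k = 0, 1, …, 3, update dist[i][j] ← min(dist[i][j], dist[i][k] + dist[k][j]). The final matrix gives, for each (i, j), the minimum total weight of any directed path from i to j (possibly empty when i = j).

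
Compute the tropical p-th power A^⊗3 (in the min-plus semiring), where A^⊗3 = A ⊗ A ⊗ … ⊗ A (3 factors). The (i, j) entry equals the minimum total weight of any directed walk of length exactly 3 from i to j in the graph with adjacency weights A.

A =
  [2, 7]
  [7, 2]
A^⊗3 =
  [6, 11]
  [11, 6]

Each entry (A^⊗3)_ij equals the minimum over all length-3 walks i = v_0 → v_1 → … → v_3 = j of Σ_t A[v_t][v_{t+1}]. For example, for (i, j) = (0, 1) we minimise over 4 possible intermediate vertex sequences; the minimum is 11, attained along the walk 0 → 0 → 0 → 1.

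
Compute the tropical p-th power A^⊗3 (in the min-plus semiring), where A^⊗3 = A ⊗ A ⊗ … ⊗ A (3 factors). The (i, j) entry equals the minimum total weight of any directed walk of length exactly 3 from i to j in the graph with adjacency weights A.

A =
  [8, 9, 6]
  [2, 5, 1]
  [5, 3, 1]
A^⊗3 =
  [11, 10, 8]
  [6, 5, 3]
  [6, 5, 3]

Each entry (A^⊗3)_ij equals the minimum over all length-3 walks i = v_0 → v_1 → … → v_3 = j of Σ_t A[v_t][v_{t+1}]. For example, for (i, j) = (0, 2) we minimise over 9 possible intermediate vertex sequences; the minimum is 8, attained along the walk 0 → 2 → 2 → 2.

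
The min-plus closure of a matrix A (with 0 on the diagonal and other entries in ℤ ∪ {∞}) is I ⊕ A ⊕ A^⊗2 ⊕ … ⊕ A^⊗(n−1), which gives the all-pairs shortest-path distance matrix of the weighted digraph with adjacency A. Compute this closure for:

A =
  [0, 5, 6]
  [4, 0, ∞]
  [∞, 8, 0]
Closure =
  [0, 5, 6]
  [4, 0, 10]
  [12, 8, 0]

This is the Floyd-Warshall all-pairs shortest-path computation. For each intermediate vertex k = 0, 1, …, 2, update dist[i][j] ← min(dist[i][j], dist[i][k] + dist[k][j]). The final matrix gives, for each (i, j), the minimum total weight of any directed path from i to j (possibly empty when i = j).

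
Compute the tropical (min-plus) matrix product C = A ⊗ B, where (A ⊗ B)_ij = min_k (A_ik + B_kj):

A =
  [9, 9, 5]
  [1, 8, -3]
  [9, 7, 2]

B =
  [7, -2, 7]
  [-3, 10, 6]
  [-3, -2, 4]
A ⊗ B =
  [2, 3, 9]
  [-6, -5, 1]
  [-1, 0, 6]

Apply the min-plus product entry-by-entry:
  C[0][0] = min over k of (A[0][0] + B[0][0] = 9 + 7 = 16, A[0][1] + B[1][0] = 9 + -3 = 6, A[0][2] + B[2][0] = 5 + -3 = 2) = 2 (attained at k = 2)
  C[0][1] = min over k of (A[0][0] + B[0][1] = 9 + -2 = 7, A[0][1] + B[1][1] = 9 + 10 = 19, A[0][2] + B[2][1] = 5 + -2 = 3) = 3 (attained at k = 2)
  C[0][2] = min over k of (A[0][0] + B[0][2] = 9 + 7 = 16, A[0][1] + B[1][2] = 9 + 6 = 15, A[0][2] + B[2][2] = 5 + 4 = 9) = 9 (attained at k = 2)
  C[1][0] = min over k of (A[1][0] + B[0][0] = 1 + 7 = 8, A[1][1] + B[1][0] = 8 + -3 = 5, A[1][2] + B[2][0] = -3 + -3 = -6) = -6 (attained at k = 2)
  C[1][1] = min over k of (A[1][0] + B[0][1] = 1 + -2 = -1, A[1][1] + B[1][1] = 8 + 10 = 18, A[1][2] + B[2][1] = -3 + -2 = -5) = -5 (attained at k = 2)
  C[1][2] = min over k of (A[1][0] + B[0][2] = 1 + 7 = 8, A[1][1] + B[1][2] = 8 + 6 = 14, A[1][2] + B[2][2] = -3 + 4 = 1) = 1 (attained at k = 2)
  C[2][0] = min over k of (A[2][0] + B[0][0] = 9 + 7 = 16, A[2][1] + B[1][0] = 7 + -3 = 4, A[2][2] + B[2][0] = 2 + -3 = -1) = -1 (attained at k = 2)
  C[2][1] = min over k of (A[2][0] + B[0][1] = 9 + -2 = 7, A[2][1] + B[1][1] = 7 + 10 = 17, A[2][2] + B[2][1] = 2 + -2 = 0) = 0 (attained at k = 2)
  C[2][2] = min over k of (A[2][0] + B[0][2] = 9 + 7 = 16, A[2][1] + B[1][2] = 7 + 6 = 13, A[2][2] + B[2][2] = 2 + 4 = 6) = 6 (attained at k = 2)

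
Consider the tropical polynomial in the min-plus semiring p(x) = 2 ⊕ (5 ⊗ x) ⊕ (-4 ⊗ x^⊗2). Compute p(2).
p(2) = 0

A tropical monomial a ⊗ x^⊗i evaluates to a + i · x. Evaluating each term at x = 2:
  Term 0 contributes 2 + 0 · 2 = 2
  Term 1 contributes 5 + 1 · 2 = 7
  Term 2 contributes -4 + 2 · 2 = 0
p(2) = ⊕ of these = min[2, 7, 0] = 0.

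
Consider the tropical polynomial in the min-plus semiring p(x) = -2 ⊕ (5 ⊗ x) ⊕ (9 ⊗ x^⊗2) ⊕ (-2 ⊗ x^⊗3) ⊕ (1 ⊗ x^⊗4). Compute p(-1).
p(-1) = -5

A tropical monomial a ⊗ x^⊗i evaluates to a + i · x. Evaluating each term at x = -1:
  Term 0 contributes -2 + 0 · -1 = -2
  Term 1 contributes 5 + 1 · -1 = 4
  Term 2 contributes 9 + 2 · -1 = 7
  Term 3 contributes -2 + 3 · -1 = -5
  Term 4 contributes 1 + 4 · -1 = -3
p(-1) = ⊕ of these = min[-2, 4, 7, -5, -3] = -5.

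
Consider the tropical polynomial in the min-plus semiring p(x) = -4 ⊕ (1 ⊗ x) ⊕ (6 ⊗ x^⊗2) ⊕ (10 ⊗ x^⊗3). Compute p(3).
p(3) = -4

A tropical monomial a ⊗ x^⊗i evaluates to a + i · x. Evaluating each term at x = 3:
  Term 0 contributes -4 + 0 · 3 = -4
  Term 1 contributes 1 + 1 · 3 = 4
  Term 2 contributes 6 + 2 · 3 = 12
  Term 3 contributes 10 + 3 · 3 = 19
p(3) = ⊕ of these = min[-4, 4, 12, 19] = -4.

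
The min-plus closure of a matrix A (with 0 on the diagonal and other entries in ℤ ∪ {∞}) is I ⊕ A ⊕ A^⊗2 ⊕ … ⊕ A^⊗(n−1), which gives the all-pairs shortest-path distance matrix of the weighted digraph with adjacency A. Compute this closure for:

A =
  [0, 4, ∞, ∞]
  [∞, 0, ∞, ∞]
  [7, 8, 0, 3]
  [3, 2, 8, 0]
Closure =
  [0, 4, ∞, ∞]
  [∞, 0, ∞, ∞]
  [6, 5, 0, 3]
  [3, 2, 8, 0]

This is the Floyd-Warshall all-pairs shortest-path computation. For each intermediate vertex k = 0, 1, …, 3, update dist[i][j] ← min(dist[i][j], dist[i][k] + dist[k][j]). The final matrix gives, for each (i, j), the minimum total weight of any directed path from i to j (possibly empty when i = j).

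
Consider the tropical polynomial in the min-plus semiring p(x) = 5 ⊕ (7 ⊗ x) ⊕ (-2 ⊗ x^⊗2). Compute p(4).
p(4) = 5

A tropical monomial a ⊗ x^⊗i evaluates to a + i · x. Evaluating each term at x = 4:
  Term 0 contributes 5 + 0 · 4 = 5
  Term 1 contributes 7 + 1 · 4 = 11
  Term 2 contributes -2 + 2 · 4 = 6
p(4) = ⊕ of these = min[5, 11, 6] = 5.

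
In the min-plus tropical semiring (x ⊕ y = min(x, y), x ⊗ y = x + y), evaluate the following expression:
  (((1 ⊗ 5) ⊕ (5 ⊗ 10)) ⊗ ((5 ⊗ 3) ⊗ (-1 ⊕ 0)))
(((1 ⊗ 5) ⊕ (5 ⊗ 10)) ⊗ ((5 ⊗ 3) ⊗ (-1 ⊕ 0))) = 13

Expand innermost to outermost. Recall ⊕ takes the minimum of its arguments and ⊗ takes their sum. Working out the expression (((1 ⊗ 5) ⊕ (5 ⊗ 10)) ⊗ ((5 ⊗ 3) ⊗ (-1 ⊕ 0))) gives 13.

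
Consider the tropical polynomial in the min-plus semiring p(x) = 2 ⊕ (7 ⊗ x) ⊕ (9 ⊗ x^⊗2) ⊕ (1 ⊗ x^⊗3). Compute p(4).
p(4) = 2

A tropical monomial a ⊗ x^⊗i evaluates to a + i · x. Evaluating each term at x = 4:
  Term 0 contributes 2 + 0 · 4 = 2
  Term 1 contributes 7 + 1 · 4 = 11
  Term 2 contributes 9 + 2 · 4 = 17
  Term 3 contributes 1 + 3 · 4 = 13
p(4) = ⊕ of these = min[2, 11, 17, 13] = 2.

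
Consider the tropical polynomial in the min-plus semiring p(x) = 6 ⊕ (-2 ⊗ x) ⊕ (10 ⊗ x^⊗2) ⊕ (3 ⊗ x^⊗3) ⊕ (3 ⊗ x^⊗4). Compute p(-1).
p(-1) = -3

A tropical monomial a ⊗ x^⊗i evaluates to a + i · x. Evaluating each term at x = -1:
  Term 0 contributes 6 + 0 · -1 = 6
  Term 1 contributes -2 + 1 · -1 = -3
  Term 2 contributes 10 + 2 · -1 = 8
  Term 3 contributes 3 + 3 · -1 = 0
  Term 4 contributes 3 + 4 · -1 = -1
p(-1) = ⊕ of these = min[6, -3, 8, 0, -1] = -3.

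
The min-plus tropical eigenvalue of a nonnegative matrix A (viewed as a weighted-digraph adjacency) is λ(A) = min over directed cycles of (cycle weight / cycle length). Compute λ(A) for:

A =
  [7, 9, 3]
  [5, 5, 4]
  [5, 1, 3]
λ(A) = 5/2

Enumerate directed cycles and compute their means (weight / length). Sample:
  cycle 0 → 0: weight = 7, length = 1, mean = 7/1 ≈ 7.000
  cycle 1 → 1: weight = 5, length = 1, mean = 5/1 ≈ 5.000
  cycle 2 → 2: weight = 3, length = 1, mean = 3/1 ≈ 3.000
  cycle 0 → 1 → 0: weight = 14, length = 2, mean = 14/2 ≈ 7.000
  cycle 0 → 2 → 0: weight = 8, length = 2, mean = 8/2 ≈ 4.000
  cycle 1 → 0 → 1: weight = 14, length = 2, mean = 14/2 ≈ 7.000
Minimum mean = 2.500, attained e.g. along the cycle 1 → 2 → 1 with weight 5 and length 2. So λ(A) = 5/2 = 5/2.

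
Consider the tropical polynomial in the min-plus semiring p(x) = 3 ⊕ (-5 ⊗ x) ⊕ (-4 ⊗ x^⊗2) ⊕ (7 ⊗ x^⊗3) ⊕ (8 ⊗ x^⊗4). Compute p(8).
p(8) = 3

A tropical monomial a ⊗ x^⊗i evaluates to a + i · x. Evaluating each term at x = 8:
  Term 0 contributes 3 + 0 · 8 = 3
  Term 1 contributes -5 + 1 · 8 = 3
  Term 2 contributes -4 + 2 · 8 = 12
  Term 3 contributes 7 + 3 · 8 = 31
  Term 4 contributes 8 + 4 · 8 = 40
p(8) = ⊕ of these = min[3, 3, 12, 31, 40] = 3.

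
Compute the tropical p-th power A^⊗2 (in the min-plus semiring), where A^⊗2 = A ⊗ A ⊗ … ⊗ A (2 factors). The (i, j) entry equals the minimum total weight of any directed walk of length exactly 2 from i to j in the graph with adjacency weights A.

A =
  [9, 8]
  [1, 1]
A^⊗2 =
  [9, 9]
  [2, 2]

Each entry (A^⊗2)_ij equals the minimum over all length-2 walks i = v_0 → v_1 → … → v_2 = j of Σ_t A[v_t][v_{t+1}]. For example, for (i, j) = (0, 1) we minimise over 2 possible intermediate vertex sequences; the minimum is 9, attained along the walk 0 → 1 → 1.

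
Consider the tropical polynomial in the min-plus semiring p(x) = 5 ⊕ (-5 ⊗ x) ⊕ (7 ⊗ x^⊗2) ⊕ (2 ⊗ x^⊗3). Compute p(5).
p(5) = 0

A tropical monomial a ⊗ x^⊗i evaluates to a + i · x. Evaluating each term at x = 5:
  Term 0 contributes 5 + 0 · 5 = 5
  Term 1 contributes -5 + 1 · 5 = 0
  Term 2 contributes 7 + 2 · 5 = 17
  Term 3 contributes 2 + 3 · 5 = 17
p(5) = ⊕ of these = min[5, 0, 17, 17] = 0.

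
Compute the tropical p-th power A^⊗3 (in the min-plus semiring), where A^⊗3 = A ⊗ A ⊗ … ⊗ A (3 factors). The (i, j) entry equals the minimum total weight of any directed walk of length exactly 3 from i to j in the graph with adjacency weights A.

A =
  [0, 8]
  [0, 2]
A^⊗3 =
  [0, 8]
  [0, 6]

Each entry (A^⊗3)_ij equals the minimum over all length-3 walks i = v_0 → v_1 → … → v_3 = j of Σ_t A[v_t][v_{t+1}]. For example, for (i, j) = (0, 1) we minimise over 4 possible intermediate vertex sequences; the minimum is 8, attained along the walk 0 → 0 → 0 → 1.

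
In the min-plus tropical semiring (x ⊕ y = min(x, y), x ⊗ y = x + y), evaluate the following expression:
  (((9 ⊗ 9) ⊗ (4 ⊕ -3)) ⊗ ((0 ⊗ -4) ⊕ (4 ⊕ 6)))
(((9 ⊗ 9) ⊗ (4 ⊕ -3)) ⊗ ((0 ⊗ -4) ⊕ (4 ⊕ 6))) = 11

Expand innermost to outermost. Recall ⊕ takes the minimum of its arguments and ⊗ takes their sum. Working out the expression (((9 ⊗ 9) ⊗ (4 ⊕ -3)) ⊗ ((0 ⊗ -4) ⊕ (4 ⊕ 6))) gives 11.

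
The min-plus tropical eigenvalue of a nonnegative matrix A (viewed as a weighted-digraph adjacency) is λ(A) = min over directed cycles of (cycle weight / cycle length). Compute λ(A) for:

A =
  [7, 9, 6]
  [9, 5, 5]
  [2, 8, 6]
λ(A) = 4

Enumerate directed cycles and compute their means (weight / length). Sample:
  cycle 0 → 0: weight = 7, length = 1, mean = 7/1 ≈ 7.000
  cycle 1 → 1: weight = 5, length = 1, mean = 5/1 ≈ 5.000
  cycle 2 → 2: weight = 6, length = 1, mean = 6/1 ≈ 6.000
  cycle 0 → 1 → 0: weight = 18, length = 2, mean = 18/2 ≈ 9.000
  cycle 0 → 2 → 0: weight = 8, length = 2, mean = 8/2 ≈ 4.000
  cycle 1 → 0 → 1: weight = 18, length = 2, mean = 18/2 ≈ 9.000
Minimum mean = 4.000, attained e.g. along the cycle 0 → 2 → 0 with weight 8 and length 2. So λ(A) = 8/2 = 4.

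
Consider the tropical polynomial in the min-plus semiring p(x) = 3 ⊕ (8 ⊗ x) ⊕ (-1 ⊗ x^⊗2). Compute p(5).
p(5) = 3

A tropical monomial a ⊗ x^⊗i evaluates to a + i · x. Evaluating each term at x = 5:
  Term 0 contributes 3 + 0 · 5 = 3
  Term 1 contributes 8 + 1 · 5 = 13
  Term 2 contributes -1 + 2 · 5 = 9
p(5) = ⊕ of these = min[3, 13, 9] = 3.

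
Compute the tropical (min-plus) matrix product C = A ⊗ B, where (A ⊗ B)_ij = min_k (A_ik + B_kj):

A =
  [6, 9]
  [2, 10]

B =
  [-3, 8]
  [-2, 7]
A ⊗ B =
  [3, 14]
  [-1, 10]

Apply the min-plus product entry-by-entry:
  C[0][0] = min over k of (A[0][0] + B[0][0] = 6 + -3 = 3, A[0][1] + B[1][0] = 9 + -2 = 7) = 3 (attained at k = 0)
  C[0][1] = min over k of (A[0][0] + B[0][1] = 6 + 8 = 14, A[0][1] + B[1][1] = 9 + 7 = 16) = 14 (attained at k = 0)
  C[1][0] = min over k of (A[1][0] + B[0][0] = 2 + -3 = -1, A[1][1] + B[1][0] = 10 + -2 = 8) = -1 (attained at k = 0)
  C[1][1] = min over k of (A[1][0] + B[0][1] = 2 + 8 = 10, A[1][1] + B[1][1] = 10 + 7 = 17) = 10 (attained at k = 0)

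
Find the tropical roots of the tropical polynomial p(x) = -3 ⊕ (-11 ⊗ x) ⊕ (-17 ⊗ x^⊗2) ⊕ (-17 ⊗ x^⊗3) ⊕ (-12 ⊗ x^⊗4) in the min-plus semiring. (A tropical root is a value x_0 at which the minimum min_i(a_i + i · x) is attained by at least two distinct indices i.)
Roots: {-5, 0, 6, 8}

Each tropical root is a break point of the lower envelope of the lines y = a_i + i · x (there are 5 lines, with slopes 0, 1, ..., 4). Only the lines that attain the minimum somewhere contribute to roots; other lines are dominated. Here the surviving (envelope) indices are i = 4, i = 3, i = 2, i = 1, i = 0.
Intersections between consecutive envelope lines give the roots: for adjacent envelope indices i < j the intersection is x = (a_i − a_j) / (j − i). Reading off the sorted break points: {-5, 0, 6, 8}.
Verification: at each break x_0, at least two indices attain the minimum of min_i(a_i + i · x_0).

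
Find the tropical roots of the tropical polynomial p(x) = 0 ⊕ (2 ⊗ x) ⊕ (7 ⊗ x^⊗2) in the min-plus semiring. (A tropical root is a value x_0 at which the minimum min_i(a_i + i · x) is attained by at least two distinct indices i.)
Roots: {-5, -2}

Each tropical root is a break point of the lower envelope of the lines y = a_i + i · x (there are 3 lines, with slopes 0, 1, ..., 2). Only the lines that attain the minimum somewhere contribute to roots; other lines are dominated. Here the surviving (envelope) indices are i = 2, i = 1, i = 0.
Intersections between consecutive envelope lines give the roots: for adjacent envelope indices i < j the intersection is x = (a_i − a_j) / (j − i). Reading off the sorted break points: {-5, -2}.
Verification: at each break x_0, at least two indices attain the minimum of min_i(a_i + i · x_0).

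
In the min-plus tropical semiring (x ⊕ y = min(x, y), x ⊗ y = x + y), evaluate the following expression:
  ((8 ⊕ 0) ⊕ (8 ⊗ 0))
((8 ⊕ 0) ⊕ (8 ⊗ 0)) = 0

Expand innermost to outermost. Recall ⊕ takes the minimum of its arguments and ⊗ takes their sum. Working out the expression ((8 ⊕ 0) ⊕ (8 ⊗ 0)) gives 0.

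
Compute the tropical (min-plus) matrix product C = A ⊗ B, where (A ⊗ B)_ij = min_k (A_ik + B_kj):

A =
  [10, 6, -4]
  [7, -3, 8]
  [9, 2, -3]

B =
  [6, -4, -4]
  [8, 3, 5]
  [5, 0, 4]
A ⊗ B =
  [1, -4, 0]
  [5, 0, 2]
  [2, -3, 1]

Apply the min-plus product entry-by-entry:
  C[0][0] = min over k of (A[0][0] + B[0][0] = 10 + 6 = 16, A[0][1] + B[1][0] = 6 + 8 = 14, A[0][2] + B[2][0] = -4 + 5 = 1) = 1 (attained at k = 2)
  C[0][1] = min over k of (A[0][0] + B[0][1] = 10 + -4 = 6, A[0][1] + B[1][1] = 6 + 3 = 9, A[0][2] + B[2][1] = -4 + 0 = -4) = -4 (attained at k = 2)
  C[0][2] = min over k of (A[0][0] + B[0][2] = 10 + -4 = 6, A[0][1] + B[1][2] = 6 + 5 = 11, A[0][2] + B[2][2] = -4 + 4 = 0) = 0 (attained at k = 2)
  C[1][0] = min over k of (A[1][0] + B[0][0] = 7 + 6 = 13, A[1][1] + B[1][0] = -3 + 8 = 5, A[1][2] + B[2][0] = 8 + 5 = 13) = 5 (attained at k = 1)
  C[1][1] = min over k of (A[1][0] + B[0][1] = 7 + -4 = 3, A[1][1] + B[1][1] = -3 + 3 = 0, A[1][2] + B[2][1] = 8 + 0 = 8) = 0 (attained at k = 1)
  C[1][2] = min over k of (A[1][0] + B[0][2] = 7 + -4 = 3, A[1][1] + B[1][2] = -3 + 5 = 2, A[1][2] + B[2][2] = 8 + 4 = 12) = 2 (attained at k = 1)
  C[2][0] = min over k of (A[2][0] + B[0][0] = 9 + 6 = 15, A[2][1] + B[1][0] = 2 + 8 = 10, A[2][2] + B[2][0] = -3 + 5 = 2) = 2 (attained at k = 2)
  C[2][1] = min over k of (A[2][0] + B[0][1] = 9 + -4 = 5, A[2][1] + B[1][1] = 2 + 3 = 5, A[2][2] + B[2][1] = -3 + 0 = -3) = -3 (attained at k = 2)
  C[2][2] = min over k of (A[2][0] + B[0][2] = 9 + -4 = 5, A[2][1] + B[1][2] = 2 + 5 = 7, A[2][2] + B[2][2] = -3 + 4 = 1) = 1 (attained at k = 2)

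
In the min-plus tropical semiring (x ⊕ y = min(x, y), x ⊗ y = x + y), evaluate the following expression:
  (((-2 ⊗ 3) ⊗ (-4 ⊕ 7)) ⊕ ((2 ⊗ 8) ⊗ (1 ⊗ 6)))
(((-2 ⊗ 3) ⊗ (-4 ⊕ 7)) ⊕ ((2 ⊗ 8) ⊗ (1 ⊗ 6))) = -3

Expand innermost to outermost. Recall ⊕ takes the minimum of its arguments and ⊗ takes their sum. Working out the expression (((-2 ⊗ 3) ⊗ (-4 ⊕ 7)) ⊕ ((2 ⊗ 8) ⊗ (1 ⊗ 6))) gives -3.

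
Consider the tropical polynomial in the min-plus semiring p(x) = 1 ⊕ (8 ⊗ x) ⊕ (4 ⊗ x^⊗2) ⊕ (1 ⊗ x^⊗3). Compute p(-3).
p(-3) = -8

A tropical monomial a ⊗ x^⊗i evaluates to a + i · x. Evaluating each term at x = -3:
  Term 0 contributes 1 + 0 · -3 = 1
  Term 1 contributes 8 + 1 · -3 = 5
  Term 2 contributes 4 + 2 · -3 = -2
  Term 3 contributes 1 + 3 · -3 = -8
p(-3) = ⊕ of these = min[1, 5, -2, -8] = -8.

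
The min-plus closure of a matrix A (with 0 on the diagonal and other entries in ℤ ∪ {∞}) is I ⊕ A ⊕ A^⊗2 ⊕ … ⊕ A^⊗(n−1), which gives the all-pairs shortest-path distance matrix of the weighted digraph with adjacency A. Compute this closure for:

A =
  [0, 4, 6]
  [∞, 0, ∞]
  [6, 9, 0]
Closure =
  [0, 4, 6]
  [∞, 0, ∞]
  [6, 9, 0]

This is the Floyd-Warshall all-pairs shortest-path computation. For each intermediate vertex k = 0, 1, …, 2, update dist[i][j] ← min(dist[i][j], dist[i][k] + dist[k][j]). The final matrix gives, for each (i, j), the minimum total weight of any directed path from i to j (possibly empty when i = j).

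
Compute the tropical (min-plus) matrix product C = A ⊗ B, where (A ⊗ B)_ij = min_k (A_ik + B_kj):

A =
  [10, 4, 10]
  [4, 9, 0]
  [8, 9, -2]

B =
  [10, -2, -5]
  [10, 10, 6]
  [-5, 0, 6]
A ⊗ B =
  [5, 8, 5]
  [-5, 0, -1]
  [-7, -2, 3]

Apply the min-plus product entry-by-entry:
  C[0][0] = min over k of (A[0][0] + B[0][0] = 10 + 10 = 20, A[0][1] + B[1][0] = 4 + 10 = 14, A[0][2] + B[2][0] = 10 + -5 = 5) = 5 (attained at k = 2)
  C[0][1] = min over k of (A[0][0] + B[0][1] = 10 + -2 = 8, A[0][1] + B[1][1] = 4 + 10 = 14, A[0][2] + B[2][1] = 10 + 0 = 10) = 8 (attained at k = 0)
  C[0][2] = min over k of (A[0][0] + B[0][2] = 10 + -5 = 5, A[0][1] + B[1][2] = 4 + 6 = 10, A[0][2] + B[2][2] = 10 + 6 = 16) = 5 (attained at k = 0)
  C[1][0] = min over k of (A[1][0] + B[0][0] = 4 + 10 = 14, A[1][1] + B[1][0] = 9 + 10 = 19, A[1][2] + B[2][0] = 0 + -5 = -5) = -5 (attained at k = 2)
  C[1][1] = min over k of (A[1][0] + B[0][1] = 4 + -2 = 2, A[1][1] + B[1][1] = 9 + 10 = 19, A[1][2] + B[2][1] = 0 + 0 = 0) = 0 (attained at k = 2)
  C[1][2] = min over k of (A[1][0] + B[0][2] = 4 + -5 = -1, A[1][1] + B[1][2] = 9 + 6 = 15, A[1][2] + B[2][2] = 0 + 6 = 6) = -1 (attained at k = 0)
  C[2][0] = min over k of (A[2][0] + B[0][0] = 8 + 10 = 18, A[2][1] + B[1][0] = 9 + 10 = 19, A[2][2] + B[2][0] = -2 + -5 = -7) = -7 (attained at k = 2)
  C[2][1] = min over k of (A[2][0] + B[0][1] = 8 + -2 = 6, A[2][1] + B[1][1] = 9 + 10 = 19, A[2][2] + B[2][1] = -2 + 0 = -2) = -2 (attained at k = 2)
  C[2][2] = min over k of (A[2][0] + B[0][2] = 8 + -5 = 3, A[2][1] + B[1][2] = 9 + 6 = 15, A[2][2] + B[2][2] = -2 + 6 = 4) = 3 (attained at k = 0)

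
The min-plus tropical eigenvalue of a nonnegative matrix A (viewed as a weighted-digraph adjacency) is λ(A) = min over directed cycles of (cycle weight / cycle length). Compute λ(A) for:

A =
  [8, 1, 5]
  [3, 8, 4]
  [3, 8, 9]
λ(A) = 2

Enumerate directed cycles and compute their means (weight / length). Sample:
  cycle 0 → 0: weight = 8, length = 1, mean = 8/1 ≈ 8.000
  cycle 1 → 1: weight = 8, length = 1, mean = 8/1 ≈ 8.000
  cycle 2 → 2: weight = 9, length = 1, mean = 9/1 ≈ 9.000
  cycle 0 → 1 → 0: weight = 4, length = 2, mean = 4/2 ≈ 2.000
  cycle 0 → 2 → 0: weight = 8, length = 2, mean = 8/2 ≈ 4.000
  cycle 1 → 0 → 1: weight = 4, length = 2, mean = 4/2 ≈ 2.000
Minimum mean = 2.000, attained e.g. along the cycle 0 → 1 → 0 with weight 4 and length 2. So λ(A) = 4/2 = 2.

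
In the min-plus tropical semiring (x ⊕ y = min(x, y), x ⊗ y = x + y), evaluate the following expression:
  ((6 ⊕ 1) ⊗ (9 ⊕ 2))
((6 ⊕ 1) ⊗ (9 ⊕ 2)) = 3

Expand innermost to outermost. Recall ⊕ takes the minimum of its arguments and ⊗ takes their sum. Working out the expression ((6 ⊕ 1) ⊗ (9 ⊕ 2)) gives 3.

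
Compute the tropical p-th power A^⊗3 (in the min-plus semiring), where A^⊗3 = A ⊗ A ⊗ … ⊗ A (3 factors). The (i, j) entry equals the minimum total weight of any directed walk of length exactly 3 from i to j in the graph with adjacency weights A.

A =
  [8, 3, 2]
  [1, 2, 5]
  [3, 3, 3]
A^⊗3 =
  [6, 7, 6]
  [5, 6, 5]
  [6, 7, 6]

Each entry (A^⊗3)_ij equals the minimum over all length-3 walks i = v_0 → v_1 → … → v_3 = j of Σ_t A[v_t][v_{t+1}]. For example, for (i, j) = (0, 2) we minimise over 9 possible intermediate vertex sequences; the minimum is 6, attained along the walk 0 → 1 → 0 → 2.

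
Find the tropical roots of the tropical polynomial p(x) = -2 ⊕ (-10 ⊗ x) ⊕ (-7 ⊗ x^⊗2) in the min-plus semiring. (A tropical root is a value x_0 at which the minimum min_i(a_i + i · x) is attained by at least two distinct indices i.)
Roots: {-3, 8}

Each tropical root is a break point of the lower envelope of the lines y = a_i + i · x (there are 3 lines, with slopes 0, 1, ..., 2). Only the lines that attain the minimum somewhere contribute to roots; other lines are dominated. Here the surviving (envelope) indices are i = 2, i = 1, i = 0.
Intersections between consecutive envelope lines give the roots: for adjacent envelope indices i < j the intersection is x = (a_i − a_j) / (j − i). Reading off the sorted break points: {-3, 8}.
Verification: at each break x_0, at least two indices attain the minimum of min_i(a_i + i · x_0).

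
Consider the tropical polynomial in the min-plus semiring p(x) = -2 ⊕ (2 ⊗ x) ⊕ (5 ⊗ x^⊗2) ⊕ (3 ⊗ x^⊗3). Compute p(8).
p(8) = -2

A tropical monomial a ⊗ x^⊗i evaluates to a + i · x. Evaluating each term at x = 8:
  Term 0 contributes -2 + 0 · 8 = -2
  Term 1 contributes 2 + 1 · 8 = 10
  Term 2 contributes 5 + 2 · 8 = 21
  Term 3 contributes 3 + 3 · 8 = 27
p(8) = ⊕ of these = min[-2, 10, 21, 27] = -2.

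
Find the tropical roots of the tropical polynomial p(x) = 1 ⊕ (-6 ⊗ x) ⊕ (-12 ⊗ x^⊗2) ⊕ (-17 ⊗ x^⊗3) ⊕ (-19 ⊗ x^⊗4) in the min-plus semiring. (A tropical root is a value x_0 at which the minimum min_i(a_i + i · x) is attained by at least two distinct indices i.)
Roots: {2, 5, 6, 7}

Each tropical root is a break point of the lower envelope of the lines y = a_i + i · x (there are 5 lines, with slopes 0, 1, ..., 4). Only the lines that attain the minimum somewhere contribute to roots; other lines are dominated. Here the surviving (envelope) indices are i = 4, i = 3, i = 2, i = 1, i = 0.
Intersections between consecutive envelope lines give the roots: for adjacent envelope indices i < j the intersection is x = (a_i − a_j) / (j − i). Reading off the sorted break points: {2, 5, 6, 7}.
Verification: at each break x_0, at least two indices attain the minimum of min_i(a_i + i · x_0).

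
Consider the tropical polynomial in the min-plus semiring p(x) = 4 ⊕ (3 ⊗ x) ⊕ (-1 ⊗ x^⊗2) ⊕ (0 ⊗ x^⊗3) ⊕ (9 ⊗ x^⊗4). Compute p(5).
p(5) = 4

A tropical monomial a ⊗ x^⊗i evaluates to a + i · x. Evaluating each term at x = 5:
  Term 0 contributes 4 + 0 · 5 = 4
  Term 1 contributes 3 + 1 · 5 = 8
  Term 2 contributes -1 + 2 · 5 = 9
  Term 3 contributes 0 + 3 · 5 = 15
  Term 4 contributes 9 + 4 · 5 = 29
p(5) = ⊕ of these = min[4, 8, 9, 15, 29] = 4.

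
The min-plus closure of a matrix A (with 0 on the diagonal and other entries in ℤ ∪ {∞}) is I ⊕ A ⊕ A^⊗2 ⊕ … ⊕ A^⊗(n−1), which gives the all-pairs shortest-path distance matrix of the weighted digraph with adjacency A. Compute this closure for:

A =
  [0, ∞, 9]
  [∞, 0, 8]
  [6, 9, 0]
Closure =
  [0, 18, 9]
  [14, 0, 8]
  [6, 9, 0]

This is the Floyd-Warshall all-pairs shortest-path computation. For each intermediate vertex k = 0, 1, …, 2, update dist[i][j] ← min(dist[i][j], dist[i][k] + dist[k][j]). The final matrix gives, for each (i, j), the minimum total weight of any directed path from i to j (possibly empty when i = j).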